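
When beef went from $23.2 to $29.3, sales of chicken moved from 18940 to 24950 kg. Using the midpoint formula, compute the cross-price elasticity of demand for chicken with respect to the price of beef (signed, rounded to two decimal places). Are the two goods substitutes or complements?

%ΔQ_{chicken} = (24950 − 18940)/avg = 6010/21945 = 0.273866…
%ΔP_{beef} = (29.3 − 23.2)/avg = 6.1/26.25 = 0.232380…
E_cross = (6010/21945) / (6.1/26.25) = 1.1785…
E_cross > 0 ⇒ the goods are substitutes.

1.18; substitutes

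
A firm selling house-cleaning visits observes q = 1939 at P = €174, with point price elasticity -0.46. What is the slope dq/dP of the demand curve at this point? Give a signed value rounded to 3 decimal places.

Ed = (dq/dP)·(P/q) ⇒ dq/dP = Ed·q/P = (-0.46)·1939/174 = -5.12609…

-5.126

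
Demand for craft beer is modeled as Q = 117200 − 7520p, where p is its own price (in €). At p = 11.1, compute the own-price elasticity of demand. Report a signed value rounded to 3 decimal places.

-2.475

At the given values, Q = 117200 − 7520(11.1) = 33728.
∂Q/∂p = −7520.
E = (-7520) × (11.1/33728) = -2.47485…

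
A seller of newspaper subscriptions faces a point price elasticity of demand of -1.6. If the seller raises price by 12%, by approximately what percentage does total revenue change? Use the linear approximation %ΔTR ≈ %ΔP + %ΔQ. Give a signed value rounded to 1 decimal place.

%ΔQ ≈ Ed × %ΔP = (-1.6) × (+12%) = -19.2000%
%ΔTR ≈ %ΔP + %ΔQ = (+12%) + (-19.2000%) = -7.2000%

-7.2%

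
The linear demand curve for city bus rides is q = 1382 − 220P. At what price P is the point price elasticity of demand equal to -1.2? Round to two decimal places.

3.43

Ed = −220P/(1382 − 220P). Set this equal to -1.2:
220P = 1.2·(1382 − 220P) ⇒ 220P(1 + 1.2) = 1.2·1382
P = 1.2·1382 / (220·2.2) = 3.4264…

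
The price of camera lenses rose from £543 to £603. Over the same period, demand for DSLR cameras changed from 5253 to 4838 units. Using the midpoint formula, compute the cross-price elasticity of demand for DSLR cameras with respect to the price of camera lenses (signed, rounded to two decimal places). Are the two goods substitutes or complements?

-0.79; complements

%ΔQ_{DSLR cameras} = (4838 − 5253)/avg = -415/5045.5 = -0.082251…
%ΔP_{camera lenses} = (603 − 543)/avg = 60/573 = 0.104712…
E_cross = (-415/5045.5) / (60/573) = -0.7855…
E_cross < 0 ⇒ the goods are complements.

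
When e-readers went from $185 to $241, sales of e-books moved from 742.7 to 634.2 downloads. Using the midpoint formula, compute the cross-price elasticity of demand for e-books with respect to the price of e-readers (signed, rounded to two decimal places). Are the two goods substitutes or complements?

-0.60; complements

%ΔQ_{e-books} = (634.2 − 742.7)/avg = -108.5/688.45 = -0.157600…
%ΔP_{e-readers} = (241 − 185)/avg = 56/213 = 0.262910…
E_cross = (-108.5/688.45) / (56/213) = -0.5994…
E_cross < 0 ⇒ the goods are complements.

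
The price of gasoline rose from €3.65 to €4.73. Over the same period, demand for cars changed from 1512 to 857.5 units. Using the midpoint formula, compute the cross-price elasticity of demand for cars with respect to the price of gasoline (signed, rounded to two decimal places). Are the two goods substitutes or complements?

-2.14; complements

%ΔQ_{cars} = (857.5 − 1512)/avg = -654.5/1184.75 = -0.552437…
%ΔP_{gasoline} = (4.73 − 3.65)/avg = 1.08/4.19 = 0.257756…
E_cross = (-654.5/1184.75) / (1.08/4.19) = -2.1432…
E_cross < 0 ⇒ the goods are complements.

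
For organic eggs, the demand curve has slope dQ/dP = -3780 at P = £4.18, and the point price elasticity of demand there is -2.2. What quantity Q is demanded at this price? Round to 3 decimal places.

Ed = (dQ/dP)·(P/Q) ⇒ Q = (dQ/dP)·P/Ed = (-3780)·4.18/(-2.2) = 7182

7182.000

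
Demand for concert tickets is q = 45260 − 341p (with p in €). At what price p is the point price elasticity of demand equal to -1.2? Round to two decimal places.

72.40

Ed = −341p/(45260 − 341p). Set this equal to -1.2:
341p = 1.2·(45260 − 341p) ⇒ 341p(1 + 1.2) = 1.2·45260
p = 1.2·45260 / (341·2.2) = 72.3966…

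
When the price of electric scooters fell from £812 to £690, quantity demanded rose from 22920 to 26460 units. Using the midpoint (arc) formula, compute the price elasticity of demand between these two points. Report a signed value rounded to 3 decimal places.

-0.883

%ΔQ = (26460 − 22920) / [(22920 + 26460)/2] = 3540/24690 = 0.143377…
%ΔP = (690 − 812) / [(812 + 690)/2] = -122/751 = -0.162450…
Arc Ed = %ΔQ / %ΔP = (3540/24690) / (-122/751) = -0.88259…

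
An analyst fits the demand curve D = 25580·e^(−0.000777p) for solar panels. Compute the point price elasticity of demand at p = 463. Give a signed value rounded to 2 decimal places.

-0.36

dD/dp = −0.000777·D = -13.8702. At p = 463, D = 17851.
Ed = (dD/dp)·(p/D) = (-13.8702) × (463/17851) = -0.3597…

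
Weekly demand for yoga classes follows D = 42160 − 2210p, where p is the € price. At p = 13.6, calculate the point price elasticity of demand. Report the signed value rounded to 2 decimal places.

dD/dp = −2210. At p = 13.6, D = 42160 − 2210(13.6) = 12104.
Ed = (dD/dp)·(p/D) = −2210 × (13.6/12104) = -2.4831…

-2.48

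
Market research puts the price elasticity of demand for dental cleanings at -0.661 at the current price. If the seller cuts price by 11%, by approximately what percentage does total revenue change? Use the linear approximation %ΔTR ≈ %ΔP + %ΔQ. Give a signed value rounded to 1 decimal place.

%ΔQ ≈ Ed × %ΔP = (-0.661) × (-11%) = +7.2710%
%ΔTR ≈ %ΔP + %ΔQ = (-11%) + (+7.2710%) = -3.7290%

-3.7%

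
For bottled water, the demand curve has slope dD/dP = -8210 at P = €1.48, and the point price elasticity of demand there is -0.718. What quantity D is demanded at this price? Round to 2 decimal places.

16923.12

Ed = (dD/dP)·(P/D) ⇒ D = (dD/dP)·P/Ed = (-8210)·1.48/(-0.718) = 16923.1197…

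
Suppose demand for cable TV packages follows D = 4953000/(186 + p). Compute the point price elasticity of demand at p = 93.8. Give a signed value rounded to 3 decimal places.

-0.335

dD/dp = −4953000/(186 + p)² = -63.2664. At p = 93.8, D = 17701.9.
Ed = (dD/dp)·(p/D) = (-63.2664) × (93.8/17701.9) = -0.33523…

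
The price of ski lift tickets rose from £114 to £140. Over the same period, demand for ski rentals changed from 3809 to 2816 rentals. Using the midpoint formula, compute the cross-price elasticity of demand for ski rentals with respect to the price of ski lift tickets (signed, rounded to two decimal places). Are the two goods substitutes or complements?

-1.46; complements

%ΔQ_{ski rentals} = (2816 − 3809)/avg = -993/3312.5 = -0.299773…
%ΔP_{ski lift tickets} = (140 − 114)/avg = 26/127 = 0.204724…
E_cross = (-993/3312.5) / (26/127) = -1.4642…
E_cross < 0 ⇒ the goods are complements.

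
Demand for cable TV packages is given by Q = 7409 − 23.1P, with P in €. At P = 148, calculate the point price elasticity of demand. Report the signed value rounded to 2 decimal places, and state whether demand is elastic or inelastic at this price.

dQ/dP = −23.1. At P = 148, Q = 7409 − 23.1(148) = 3990.2.
Ed = (dQ/dP)·(P/Q) = −23.1 × (148/3990.2) = -0.8567…
|Ed| = 0.86 < 1, so demand is inelastic.

-0.86; inelastic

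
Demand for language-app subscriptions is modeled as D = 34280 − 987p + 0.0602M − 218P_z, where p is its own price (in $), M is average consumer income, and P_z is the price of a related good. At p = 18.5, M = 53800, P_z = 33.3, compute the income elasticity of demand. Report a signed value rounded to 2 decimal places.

0.27

At the given values, D = 34280 − 987(18.5) + 0.0602(53800) − 218(33.3) = 11999.86.
∂D/∂M = 0.0602.
E = (0.0602) × (53800/11999.86) = 0.2698…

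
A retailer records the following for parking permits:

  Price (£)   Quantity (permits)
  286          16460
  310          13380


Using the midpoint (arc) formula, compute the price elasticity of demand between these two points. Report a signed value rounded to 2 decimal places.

-2.56

%ΔQ = (13380 − 16460) / [(16460 + 13380)/2] = -3080/14920 = -0.206434…
%ΔP = (310 − 286) / [(286 + 310)/2] = 24/298 = 0.080536…
Arc Ed = %ΔQ / %ΔP = (-3080/14920) / (24/298) = -2.5632…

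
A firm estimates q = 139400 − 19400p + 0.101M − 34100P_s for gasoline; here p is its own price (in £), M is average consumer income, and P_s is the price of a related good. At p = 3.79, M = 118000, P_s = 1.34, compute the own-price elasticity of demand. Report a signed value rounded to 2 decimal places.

-2.29

At the given values, q = 139400 − 19400(3.79) + 0.101(118000) − 34100(1.34) = 32098.
∂q/∂p = −19400.
E = (-19400) × (3.79/32098) = -2.2906…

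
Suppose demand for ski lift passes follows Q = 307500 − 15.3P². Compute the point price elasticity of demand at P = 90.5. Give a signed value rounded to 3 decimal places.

dQ/dP = −2·15.3·P = -2769.3. At P = 90.5, Q = 182189.175.
Ed = (dQ/dP)·(P/Q) = (-2769.3) × (90.5/182189.175) = -1.37561…

-1.376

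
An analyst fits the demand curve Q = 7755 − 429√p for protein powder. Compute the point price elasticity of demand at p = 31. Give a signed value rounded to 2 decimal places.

-0.22

dQ/dp = −429/(2√p) = -38.5253. At p = 31, Q = 5366.43.
Ed = (dQ/dp)·(p/Q) = (-38.5253) × (31/5366.43) = -0.2225…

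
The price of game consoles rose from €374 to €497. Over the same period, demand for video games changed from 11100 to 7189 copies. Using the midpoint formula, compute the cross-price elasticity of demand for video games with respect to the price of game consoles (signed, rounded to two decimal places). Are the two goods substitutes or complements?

%ΔQ_{video games} = (7189 − 11100)/avg = -3911/9144.5 = -0.427688…
%ΔP_{game consoles} = (497 − 374)/avg = 123/435.5 = 0.282433…
E_cross = (-3911/9144.5) / (123/435.5) = -1.5142…
E_cross < 0 ⇒ the goods are complements.

-1.51; complements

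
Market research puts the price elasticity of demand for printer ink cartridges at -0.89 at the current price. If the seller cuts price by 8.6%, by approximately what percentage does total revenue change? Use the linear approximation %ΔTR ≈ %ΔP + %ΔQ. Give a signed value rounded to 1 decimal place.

-0.9%

%ΔQ ≈ Ed × %ΔP = (-0.89) × (-8.6%) = +7.6540%
%ΔTR ≈ %ΔP + %ΔQ = (-8.6%) + (+7.6540%) = -0.9460%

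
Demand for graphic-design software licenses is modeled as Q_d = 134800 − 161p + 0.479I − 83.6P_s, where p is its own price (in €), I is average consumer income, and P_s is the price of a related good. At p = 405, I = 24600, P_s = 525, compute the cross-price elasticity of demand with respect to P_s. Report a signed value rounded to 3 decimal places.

At the given values, Q_d = 134800 − 161(405) + 0.479(24600) − 83.6(525) = 37488.4.
∂Q_d/∂P_s = -83.6.
E = (-83.6) × (525/37488.4) = -1.17076…

-1.171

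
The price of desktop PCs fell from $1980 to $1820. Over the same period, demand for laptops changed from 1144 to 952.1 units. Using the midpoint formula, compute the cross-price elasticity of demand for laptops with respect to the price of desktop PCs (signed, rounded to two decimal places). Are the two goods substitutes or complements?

%ΔQ_{laptops} = (952.1 − 1144)/avg = -191.9/1048.05 = -0.183101…
%ΔP_{desktop PCs} = (1820 − 1980)/avg = -160/1900 = -0.084210…
E_cross = (-191.9/1048.05) / (-160/1900) = 2.1743…
E_cross > 0 ⇒ the goods are substitutes.

2.17; substitutes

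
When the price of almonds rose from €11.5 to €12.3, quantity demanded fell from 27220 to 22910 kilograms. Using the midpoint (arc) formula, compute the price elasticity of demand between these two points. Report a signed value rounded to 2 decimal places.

-2.56

%ΔQ = (22910 − 27220) / [(27220 + 22910)/2] = -4310/25065 = -0.171952…
%ΔP = (12.3 − 11.5) / [(11.5 + 12.3)/2] = 0.8/11.9 = 0.067226…
Arc Ed = %ΔQ / %ΔP = (-4310/25065) / (0.8/11.9) = -2.5577…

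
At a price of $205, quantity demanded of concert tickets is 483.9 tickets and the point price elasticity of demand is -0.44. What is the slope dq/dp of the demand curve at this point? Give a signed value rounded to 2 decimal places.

-1.04

Ed = (dq/dp)·(p/q) ⇒ dq/dp = Ed·q/p = (-0.44)·483.9/205 = -1.0386…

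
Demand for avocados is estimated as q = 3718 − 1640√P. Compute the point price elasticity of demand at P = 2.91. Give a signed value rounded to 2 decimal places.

-1.52

dq/dP = −1640/(2√P) = -480.693. At P = 2.91, q = 920.37.
Ed = (dq/dP)·(P/q) = (-480.693) × (2.91/920.37) = -1.5198…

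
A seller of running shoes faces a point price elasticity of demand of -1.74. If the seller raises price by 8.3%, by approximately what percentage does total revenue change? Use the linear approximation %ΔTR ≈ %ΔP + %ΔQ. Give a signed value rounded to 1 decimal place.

%ΔQ ≈ Ed × %ΔP = (-1.74) × (+8.3%) = -14.4420%
%ΔTR ≈ %ΔP + %ΔQ = (+8.3%) + (-14.4420%) = -6.1420%

-6.1%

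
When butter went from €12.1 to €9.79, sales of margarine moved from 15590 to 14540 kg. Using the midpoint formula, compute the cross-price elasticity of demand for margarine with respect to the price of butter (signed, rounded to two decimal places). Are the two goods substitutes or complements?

0.33; substitutes

%ΔQ_{margarine} = (14540 − 15590)/avg = -1050/15065 = -0.069697…
%ΔP_{butter} = (9.79 − 12.1)/avg = -2.31/10.945 = -0.211055…
E_cross = (-1050/15065) / (-2.31/10.945) = 0.3302…
E_cross > 0 ⇒ the goods are substitutes.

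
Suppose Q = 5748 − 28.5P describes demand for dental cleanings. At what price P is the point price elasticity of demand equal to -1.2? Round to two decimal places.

110.01

Ed = −28.5P/(5748 − 28.5P). Set this equal to -1.2:
28.5P = 1.2·(5748 − 28.5P) ⇒ 28.5P(1 + 1.2) = 1.2·5748
P = 1.2·5748 / (28.5·2.2) = 110.0095…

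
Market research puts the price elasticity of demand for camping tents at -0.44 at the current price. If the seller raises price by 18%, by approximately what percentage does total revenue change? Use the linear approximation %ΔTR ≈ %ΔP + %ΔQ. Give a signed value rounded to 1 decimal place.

+10.1%

%ΔQ ≈ Ed × %ΔP = (-0.44) × (+18%) = -7.9200%
%ΔTR ≈ %ΔP + %ΔQ = (+18%) + (-7.9200%) = +10.0800%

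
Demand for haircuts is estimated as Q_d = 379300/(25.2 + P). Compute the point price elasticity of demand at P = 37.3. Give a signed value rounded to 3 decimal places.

dQ_d/dP = −379300/(25.2 + P)² = -97.1008. At P = 37.3, Q_d = 6068.8.
Ed = (dQ_d/dP)·(P/Q_d) = (-97.1008) × (37.3/6068.8) = -0.5968

-0.597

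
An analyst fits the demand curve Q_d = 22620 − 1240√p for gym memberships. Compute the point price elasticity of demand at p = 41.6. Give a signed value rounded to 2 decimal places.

dQ_d/dp = −1240/(2√p) = -96.1269. At p = 41.6, Q_d = 14622.2.
Ed = (dQ_d/dp)·(p/Q_d) = (-96.1269) × (41.6/14622.2) = -0.2734…

-0.27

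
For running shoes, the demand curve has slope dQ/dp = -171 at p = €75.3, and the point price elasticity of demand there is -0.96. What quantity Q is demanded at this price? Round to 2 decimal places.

13412.81

Ed = (dQ/dp)·(p/Q) ⇒ Q = (dQ/dp)·p/Ed = (-171)·75.3/(-0.96) = 13412.8125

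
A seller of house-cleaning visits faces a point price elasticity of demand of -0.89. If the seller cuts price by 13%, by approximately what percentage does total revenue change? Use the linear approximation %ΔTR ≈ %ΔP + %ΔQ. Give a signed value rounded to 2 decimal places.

%ΔQ ≈ Ed × %ΔP = (-0.89) × (-13%) = +11.5700%
%ΔTR ≈ %ΔP + %ΔQ = (-13%) + (+11.5700%) = -1.4300%

-1.43%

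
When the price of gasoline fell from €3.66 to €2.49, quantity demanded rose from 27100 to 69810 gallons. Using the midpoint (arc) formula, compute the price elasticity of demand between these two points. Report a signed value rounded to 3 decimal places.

-2.317

%ΔQ = (69810 − 27100) / [(27100 + 69810)/2] = 42710/48455 = 0.881436…
%ΔP = (2.49 − 3.66) / [(3.66 + 2.49)/2] = -1.17/3.075 = -0.380487…
Arc Ed = %ΔQ / %ΔP = (42710/48455) / (-1.17/3.075) = -2.31659…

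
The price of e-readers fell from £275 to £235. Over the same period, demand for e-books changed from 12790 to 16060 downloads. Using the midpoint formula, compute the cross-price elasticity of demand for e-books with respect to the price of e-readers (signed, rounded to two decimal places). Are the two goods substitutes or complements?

-1.45; complements

%ΔQ_{e-books} = (16060 − 12790)/avg = 3270/14425 = 0.226689…
%ΔP_{e-readers} = (235 − 275)/avg = -40/255 = -0.156862…
E_cross = (3270/14425) / (-40/255) = -1.4451…
E_cross < 0 ⇒ the goods are complements.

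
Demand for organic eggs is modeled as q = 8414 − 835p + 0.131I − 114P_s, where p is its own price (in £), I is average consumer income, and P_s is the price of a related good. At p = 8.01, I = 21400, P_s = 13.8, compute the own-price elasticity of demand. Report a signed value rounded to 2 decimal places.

-2.26

At the given values, q = 8414 − 835(8.01) + 0.131(21400) − 114(13.8) = 2955.85.
∂q/∂p = −835.
E = (-835) × (8.01/2955.85) = -2.2627…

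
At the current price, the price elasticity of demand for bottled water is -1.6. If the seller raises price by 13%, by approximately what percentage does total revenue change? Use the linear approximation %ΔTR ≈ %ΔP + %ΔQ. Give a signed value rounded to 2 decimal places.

%ΔQ ≈ Ed × %ΔP = (-1.6) × (+13%) = -20.8000%
%ΔTR ≈ %ΔP + %ΔQ = (+13%) + (-20.8000%) = -7.8000%

-7.80%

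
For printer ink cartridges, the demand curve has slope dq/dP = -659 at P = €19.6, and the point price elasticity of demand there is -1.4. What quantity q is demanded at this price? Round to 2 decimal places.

Ed = (dq/dP)·(P/q) ⇒ q = (dq/dP)·P/Ed = (-659)·19.6/(-1.4) = 9226

9226.00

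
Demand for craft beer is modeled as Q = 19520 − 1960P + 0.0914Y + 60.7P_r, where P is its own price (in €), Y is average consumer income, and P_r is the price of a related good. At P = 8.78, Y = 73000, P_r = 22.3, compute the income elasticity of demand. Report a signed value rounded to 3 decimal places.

At the given values, Q = 19520 − 1960(8.78) + 0.0914(73000) + 60.7(22.3) = 10337.01.
∂Q/∂Y = 0.0914.
E = (0.0914) × (73000/10337.01) = 0.64546…

0.645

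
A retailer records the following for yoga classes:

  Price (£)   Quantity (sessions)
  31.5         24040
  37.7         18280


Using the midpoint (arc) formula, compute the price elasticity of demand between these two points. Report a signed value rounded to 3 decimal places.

%ΔQ = (18280 − 24040) / [(24040 + 18280)/2] = -5760/21160 = -0.272211…
%ΔP = (37.7 − 31.5) / [(31.5 + 37.7)/2] = 6.2/34.6 = 0.179190…
Arc Ed = %ΔQ / %ΔP = (-5760/21160) / (6.2/34.6) = -1.51911…

-1.519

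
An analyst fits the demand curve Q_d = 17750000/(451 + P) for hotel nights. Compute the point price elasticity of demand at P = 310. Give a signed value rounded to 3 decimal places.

-0.407

dQ_d/dP = −17750000/(451 + P)² = -30.6499. At P = 310, Q_d = 23324.6.
Ed = (dQ_d/dP)·(P/Q_d) = (-30.6499) × (310/23324.6) = -0.40735…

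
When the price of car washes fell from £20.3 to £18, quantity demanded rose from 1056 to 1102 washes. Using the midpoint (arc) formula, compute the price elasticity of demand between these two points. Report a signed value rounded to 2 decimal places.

-0.35

%ΔQ = (1102 − 1056) / [(1056 + 1102)/2] = 46/1079 = 0.042632…
%ΔP = (18 − 20.3) / [(20.3 + 18)/2] = -2.3/19.15 = -0.120104…
Arc Ed = %ΔQ / %ΔP = (46/1079) / (-2.3/19.15) = -0.3549…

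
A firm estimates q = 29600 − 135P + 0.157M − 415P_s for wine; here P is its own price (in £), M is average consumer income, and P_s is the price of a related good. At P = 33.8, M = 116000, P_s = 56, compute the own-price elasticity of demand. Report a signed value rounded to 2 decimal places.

At the given values, q = 29600 − 135(33.8) + 0.157(116000) − 415(56) = 20009.
∂q/∂P = −135.
E = (-135) × (33.8/20009) = -0.2280…

-0.23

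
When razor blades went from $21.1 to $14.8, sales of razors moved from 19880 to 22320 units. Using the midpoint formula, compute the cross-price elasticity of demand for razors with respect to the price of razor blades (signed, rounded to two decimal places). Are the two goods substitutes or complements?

%ΔQ_{razors} = (22320 − 19880)/avg = 2440/21100 = 0.115639…
%ΔP_{razor blades} = (14.8 − 21.1)/avg = -6.3/17.95 = -0.350974…
E_cross = (2440/21100) / (-6.3/17.95) = -0.3294…
E_cross < 0 ⇒ the goods are complements.

-0.33; complements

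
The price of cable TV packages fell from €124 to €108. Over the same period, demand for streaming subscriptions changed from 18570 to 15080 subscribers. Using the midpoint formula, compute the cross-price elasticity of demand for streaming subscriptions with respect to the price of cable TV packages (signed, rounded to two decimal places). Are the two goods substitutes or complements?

1.50; substitutes

%ΔQ_{streaming subscriptions} = (15080 − 18570)/avg = -3490/16825 = -0.207429…
%ΔP_{cable TV packages} = (108 − 124)/avg = -16/116 = -0.137931…
E_cross = (-3490/16825) / (-16/116) = 1.5038…
E_cross > 0 ⇒ the goods are substitutes.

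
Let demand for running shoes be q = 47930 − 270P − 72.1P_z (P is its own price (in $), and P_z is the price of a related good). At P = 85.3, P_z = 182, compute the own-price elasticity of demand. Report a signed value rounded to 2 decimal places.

-1.96

At the given values, q = 47930 − 270(85.3) − 72.1(182) = 11776.8.
∂q/∂P = −270.
E = (-270) × (85.3/11776.8) = -1.9556…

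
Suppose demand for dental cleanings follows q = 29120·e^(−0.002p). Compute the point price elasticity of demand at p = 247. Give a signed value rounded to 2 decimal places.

dq/dp = −0.002·q = -35.5369. At p = 247, q = 17768.5.
Ed = (dq/dp)·(p/q) = (-35.5369) × (247/17768.5) = -0.494

-0.49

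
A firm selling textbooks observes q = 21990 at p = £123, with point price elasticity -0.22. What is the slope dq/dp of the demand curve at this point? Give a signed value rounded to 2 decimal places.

-39.33

Ed = (dq/dp)·(p/q) ⇒ dq/dp = Ed·q/p = (-0.22)·21990/123 = -39.3317…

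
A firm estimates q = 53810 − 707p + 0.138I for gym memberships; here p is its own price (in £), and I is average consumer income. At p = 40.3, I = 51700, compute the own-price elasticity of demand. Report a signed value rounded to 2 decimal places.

At the given values, q = 53810 − 707(40.3) + 0.138(51700) = 32452.5.
∂q/∂p = −707.
E = (-707) × (40.3/32452.5) = -0.8779…

-0.88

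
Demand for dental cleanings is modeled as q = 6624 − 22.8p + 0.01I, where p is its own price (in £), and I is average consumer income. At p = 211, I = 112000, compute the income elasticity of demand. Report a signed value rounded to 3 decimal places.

At the given values, q = 6624 − 22.8(211) + 0.01(112000) = 2933.2.
∂q/∂I = 0.01.
E = (0.01) × (112000/2933.2) = 0.38183…

0.382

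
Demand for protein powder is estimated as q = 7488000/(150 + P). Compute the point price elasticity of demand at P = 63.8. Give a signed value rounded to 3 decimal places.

-0.298

dq/dP = −7488000/(150 + P)² = -163.814. At P = 63.8, q = 35023.4.
Ed = (dq/dP)·(P/q) = (-163.814) × (63.8/35023.4) = -0.29840…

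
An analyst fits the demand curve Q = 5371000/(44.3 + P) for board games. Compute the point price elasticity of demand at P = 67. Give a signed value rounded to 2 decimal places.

dQ/dP = −5371000/(44.3 + P)² = -433.576. At P = 67, Q = 48257.
Ed = (dQ/dP)·(P/Q) = (-433.576) × (67/48257) = -0.6019…

-0.60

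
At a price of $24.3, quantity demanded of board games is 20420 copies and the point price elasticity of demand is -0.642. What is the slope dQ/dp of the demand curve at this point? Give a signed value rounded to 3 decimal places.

Ed = (dQ/dp)·(p/Q) ⇒ dQ/dp = Ed·Q/p = (-0.642)·20420/24.3 = -539.49135…

-539.491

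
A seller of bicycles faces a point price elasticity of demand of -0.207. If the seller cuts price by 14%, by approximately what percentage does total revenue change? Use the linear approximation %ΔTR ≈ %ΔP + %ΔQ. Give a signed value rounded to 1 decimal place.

%ΔQ ≈ Ed × %ΔP = (-0.207) × (-14%) = +2.8980%
%ΔTR ≈ %ΔP + %ΔQ = (-14%) + (+2.8980%) = -11.1020%

-11.1%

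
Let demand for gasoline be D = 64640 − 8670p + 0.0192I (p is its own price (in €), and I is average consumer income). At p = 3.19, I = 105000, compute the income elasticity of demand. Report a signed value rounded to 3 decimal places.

At the given values, D = 64640 − 8670(3.19) + 0.0192(105000) = 38998.7.
∂D/∂I = 0.0192.
E = (0.0192) × (105000/38998.7) = 0.05169…

0.052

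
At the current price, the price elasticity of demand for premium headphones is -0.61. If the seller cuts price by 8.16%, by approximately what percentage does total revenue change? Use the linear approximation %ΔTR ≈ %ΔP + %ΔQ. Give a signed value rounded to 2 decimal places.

-3.18%

%ΔQ ≈ Ed × %ΔP = (-0.61) × (-8.16%) = +4.9776%
%ΔTR ≈ %ΔP + %ΔQ = (-8.16%) + (+4.9776%) = -3.1824%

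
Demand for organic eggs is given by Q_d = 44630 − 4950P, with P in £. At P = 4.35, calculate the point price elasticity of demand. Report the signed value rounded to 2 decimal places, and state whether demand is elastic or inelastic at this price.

-0.93; inelastic

dQ_d/dP = −4950. At P = 4.35, Q_d = 44630 − 4950(4.35) = 23097.5.
Ed = (dQ_d/dP)·(P/Q_d) = −4950 × (4.35/23097.5) = -0.9322…
|Ed| = 0.93 < 1, so demand is inelastic.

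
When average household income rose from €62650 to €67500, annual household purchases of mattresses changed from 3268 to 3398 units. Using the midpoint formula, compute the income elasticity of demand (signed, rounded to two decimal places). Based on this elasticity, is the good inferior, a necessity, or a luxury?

%ΔQ = (3398 − 3268)/[( 3268 + 3398)/2] = 130/3333 = 0.039003…
%ΔIncome = (67500 − 62650)/[( 62650 + 67500)/2] = 4850/65075 = 0.074529…
E_income = (130/3333) / (4850/65075) = 0.5233…
0 < E_income < 1 ⇒ normal good, necessity.

0.52; necessity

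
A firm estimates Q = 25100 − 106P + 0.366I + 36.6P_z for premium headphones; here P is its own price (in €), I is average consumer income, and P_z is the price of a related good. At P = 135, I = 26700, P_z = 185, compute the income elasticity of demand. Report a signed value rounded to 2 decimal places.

At the given values, Q = 25100 − 106(135) + 0.366(26700) + 36.6(185) = 27333.2.
∂Q/∂I = 0.366.
E = (0.366) × (26700/27333.2) = 0.3575…

0.36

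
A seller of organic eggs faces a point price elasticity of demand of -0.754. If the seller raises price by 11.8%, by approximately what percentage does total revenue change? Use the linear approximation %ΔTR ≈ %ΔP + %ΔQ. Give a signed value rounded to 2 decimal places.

+2.90%

%ΔQ ≈ Ed × %ΔP = (-0.754) × (+11.8%) = -8.8972%
%ΔTR ≈ %ΔP + %ΔQ = (+11.8%) + (-8.8972%) = +2.9028%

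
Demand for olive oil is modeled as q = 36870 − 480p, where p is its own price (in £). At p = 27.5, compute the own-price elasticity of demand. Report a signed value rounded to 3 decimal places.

-0.558

At the given values, q = 36870 − 480(27.5) = 23670.
∂q/∂p = −480.
E = (-480) × (27.5/23670) = -0.55766…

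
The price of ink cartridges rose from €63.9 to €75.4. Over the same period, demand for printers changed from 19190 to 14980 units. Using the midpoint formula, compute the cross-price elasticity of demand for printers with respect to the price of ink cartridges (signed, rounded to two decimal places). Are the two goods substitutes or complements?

-1.49; complements

%ΔQ_{printers} = (14980 − 19190)/avg = -4210/17085 = -0.246414…
%ΔP_{ink cartridges} = (75.4 − 63.9)/avg = 11.5/69.65 = 0.165111…
E_cross = (-4210/17085) / (11.5/69.65) = -1.4924…
E_cross < 0 ⇒ the goods are complements.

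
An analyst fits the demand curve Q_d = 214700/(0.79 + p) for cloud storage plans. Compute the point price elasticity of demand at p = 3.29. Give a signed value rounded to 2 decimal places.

dQ_d/dp = −214700/(0.79 + p)² = -12897.7. At p = 3.29, Q_d = 52622.5.
Ed = (dQ_d/dp)·(p/Q_d) = (-12897.7) × (3.29/52622.5) = -0.8063…

-0.81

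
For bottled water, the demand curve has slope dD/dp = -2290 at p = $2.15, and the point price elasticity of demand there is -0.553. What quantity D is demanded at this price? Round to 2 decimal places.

Ed = (dD/dp)·(p/D) ⇒ D = (dD/dp)·p/Ed = (-2290)·2.15/(-0.553) = 8903.2549…

8903.25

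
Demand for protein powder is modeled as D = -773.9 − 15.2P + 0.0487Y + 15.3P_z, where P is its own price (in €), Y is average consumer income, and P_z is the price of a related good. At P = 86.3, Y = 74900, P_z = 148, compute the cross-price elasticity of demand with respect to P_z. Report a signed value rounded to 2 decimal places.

0.59

At the given values, D = -773.9 − 15.2(86.3) + 0.0487(74900) + 15.3(148) = 3826.37.
∂D/∂P_z = 15.3.
E = (15.3) × (148/3826.37) = 0.5917…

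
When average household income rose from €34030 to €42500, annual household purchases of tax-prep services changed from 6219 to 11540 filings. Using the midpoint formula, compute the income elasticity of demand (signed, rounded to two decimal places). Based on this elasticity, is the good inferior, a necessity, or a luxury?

%ΔQ = (11540 − 6219)/[( 6219 + 11540)/2] = 5321/8879.5 = 0.599245…
%ΔIncome = (42500 − 34030)/[( 34030 + 42500)/2] = 8470/38265 = 0.221351…
E_income = (5321/8879.5) / (8470/38265) = 2.7072…
E_income > 1 ⇒ normal good, luxury.

2.71; luxury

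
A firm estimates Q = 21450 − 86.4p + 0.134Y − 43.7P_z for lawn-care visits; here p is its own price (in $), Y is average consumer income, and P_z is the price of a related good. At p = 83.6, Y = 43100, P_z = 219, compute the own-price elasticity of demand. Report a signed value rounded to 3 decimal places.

At the given values, Q = 21450 − 86.4(83.6) + 0.134(43100) − 43.7(219) = 10432.06.
∂Q/∂p = −86.4.
E = (-86.4) × (83.6/10432.06) = -0.69238…

-0.692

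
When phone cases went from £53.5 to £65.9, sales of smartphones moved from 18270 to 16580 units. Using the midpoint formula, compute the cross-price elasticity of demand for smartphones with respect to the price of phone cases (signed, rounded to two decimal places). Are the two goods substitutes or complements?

%ΔQ_{smartphones} = (16580 − 18270)/avg = -1690/17425 = -0.096987…
%ΔP_{phone cases} = (65.9 − 53.5)/avg = 12.4/59.7 = 0.207705…
E_cross = (-1690/17425) / (12.4/59.7) = -0.4669…
E_cross < 0 ⇒ the goods are complements.

-0.47; complements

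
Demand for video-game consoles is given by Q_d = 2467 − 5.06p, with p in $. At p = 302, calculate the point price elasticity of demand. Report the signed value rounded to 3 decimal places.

dQ_d/dp = −5.06. At p = 302, Q_d = 2467 − 5.06(302) = 938.88.
Ed = (dQ_d/dp)·(p/Q_d) = −5.06 × (302/938.88) = -1.62759…

-1.628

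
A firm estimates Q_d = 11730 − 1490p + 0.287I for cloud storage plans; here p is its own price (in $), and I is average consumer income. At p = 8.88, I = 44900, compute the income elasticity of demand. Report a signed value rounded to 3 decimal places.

1.132

At the given values, Q_d = 11730 − 1490(8.88) + 0.287(44900) = 11385.1.
∂Q_d/∂I = 0.287.
E = (0.287) × (44900/11385.1) = 1.13185…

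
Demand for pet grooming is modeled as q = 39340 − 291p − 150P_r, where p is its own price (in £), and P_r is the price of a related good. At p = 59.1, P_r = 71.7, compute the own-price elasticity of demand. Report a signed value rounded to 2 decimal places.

-1.51

At the given values, q = 39340 − 291(59.1) − 150(71.7) = 11386.9.
∂q/∂p = −291.
E = (-291) × (59.1/11386.9) = -1.5103…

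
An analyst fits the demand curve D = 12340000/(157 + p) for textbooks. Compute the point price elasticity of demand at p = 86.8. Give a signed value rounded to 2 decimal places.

dD/dp = −12340000/(157 + p)² = -207.61. At p = 86.8, D = 50615.3.
Ed = (dD/dp)·(p/D) = (-207.61) × (86.8/50615.3) = -0.3560…

-0.36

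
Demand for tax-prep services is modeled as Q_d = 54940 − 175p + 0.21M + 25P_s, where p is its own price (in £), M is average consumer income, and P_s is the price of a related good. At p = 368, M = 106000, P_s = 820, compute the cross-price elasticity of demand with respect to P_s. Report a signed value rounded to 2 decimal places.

At the given values, Q_d = 54940 − 175(368) + 0.21(106000) + 25(820) = 33300.
∂Q_d/∂P_s = 25.
E = (25) × (820/33300) = 0.6156…

0.62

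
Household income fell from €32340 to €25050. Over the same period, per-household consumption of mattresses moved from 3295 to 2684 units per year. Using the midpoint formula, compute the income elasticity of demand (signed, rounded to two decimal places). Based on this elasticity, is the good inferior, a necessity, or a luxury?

0.80; necessity

%ΔQ = (2684 − 3295)/[( 3295 + 2684)/2] = -611/2989.5 = -0.204382…
%ΔIncome = (25050 − 32340)/[( 32340 + 25050)/2] = -7290/28695 = -0.254051…
E_income = (-611/2989.5) / (-7290/28695) = 0.8044…
0 < E_income < 1 ⇒ normal good, necessity.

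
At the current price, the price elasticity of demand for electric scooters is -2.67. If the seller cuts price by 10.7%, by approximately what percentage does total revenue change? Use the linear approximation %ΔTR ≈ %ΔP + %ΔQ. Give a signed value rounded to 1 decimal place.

+17.9%

%ΔQ ≈ Ed × %ΔP = (-2.67) × (-10.7%) = +28.5690%
%ΔTR ≈ %ΔP + %ΔQ = (-10.7%) + (+28.5690%) = +17.8690%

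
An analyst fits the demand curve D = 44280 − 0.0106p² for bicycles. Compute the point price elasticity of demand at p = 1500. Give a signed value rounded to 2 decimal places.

dD/dp = −2·0.0106·p = -31.8. At p = 1500, D = 20430.
Ed = (dD/dp)·(p/D) = (-31.8) × (1500/20430) = -2.3348…

-2.33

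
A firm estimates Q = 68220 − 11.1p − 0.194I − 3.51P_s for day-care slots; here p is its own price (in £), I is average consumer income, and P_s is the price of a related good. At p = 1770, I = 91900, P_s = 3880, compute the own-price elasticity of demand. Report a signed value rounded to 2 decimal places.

At the given values, Q = 68220 − 11.1(1770) − 0.194(91900) − 3.51(3880) = 17125.6.
∂Q/∂p = −11.1.
E = (-11.1) × (1770/17125.6) = -1.1472…

-1.15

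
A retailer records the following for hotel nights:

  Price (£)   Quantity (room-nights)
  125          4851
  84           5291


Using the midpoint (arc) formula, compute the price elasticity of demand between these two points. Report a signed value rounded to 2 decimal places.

-0.22

%ΔQ = (5291 − 4851) / [(4851 + 5291)/2] = 440/5071 = 0.086767…
%ΔP = (84 − 125) / [(125 + 84)/2] = -41/104.5 = -0.392344…
Arc Ed = %ΔQ / %ΔP = (440/5071) / (-41/104.5) = -0.2211…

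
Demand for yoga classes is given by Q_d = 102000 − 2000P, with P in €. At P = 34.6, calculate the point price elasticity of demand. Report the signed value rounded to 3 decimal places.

-2.110

dQ_d/dP = −2000. At P = 34.6, Q_d = 102000 − 2000(34.6) = 32800.
Ed = (dQ_d/dP)·(P/Q_d) = −2000 × (34.6/32800) = -2.10975…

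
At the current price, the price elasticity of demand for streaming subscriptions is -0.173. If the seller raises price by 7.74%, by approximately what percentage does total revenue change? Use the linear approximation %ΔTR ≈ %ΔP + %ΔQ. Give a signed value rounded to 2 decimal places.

%ΔQ ≈ Ed × %ΔP = (-0.173) × (+7.74%) = -1.3390%
%ΔTR ≈ %ΔP + %ΔQ = (+7.74%) + (-1.3390%) = +6.4010%

+6.40%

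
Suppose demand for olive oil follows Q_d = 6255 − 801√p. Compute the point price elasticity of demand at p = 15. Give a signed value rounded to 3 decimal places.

-0.492

dQ_d/dp = −801/(2√p) = -103.409. At p = 15, Q_d = 3152.74.
Ed = (dQ_d/dp)·(p/Q_d) = (-103.409) × (15/3152.74) = -0.49199…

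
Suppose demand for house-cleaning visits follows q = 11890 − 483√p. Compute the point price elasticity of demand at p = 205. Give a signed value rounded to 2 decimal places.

dq/dp = −483/(2√p) = -16.8671. At p = 205, q = 4974.49.
Ed = (dq/dp)·(p/q) = (-16.8671) × (205/4974.49) = -0.6950…

-0.70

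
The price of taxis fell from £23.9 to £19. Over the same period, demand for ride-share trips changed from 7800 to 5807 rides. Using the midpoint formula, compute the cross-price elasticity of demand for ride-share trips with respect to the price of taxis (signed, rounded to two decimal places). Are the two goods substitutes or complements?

1.28; substitutes

%ΔQ_{ride-share trips} = (5807 − 7800)/avg = -1993/6803.5 = -0.292937…
%ΔP_{taxis} = (19 − 23.9)/avg = -4.9/21.45 = -0.228438…
E_cross = (-1993/6803.5) / (-4.9/21.45) = 1.2823…
E_cross > 0 ⇒ the goods are substitutes.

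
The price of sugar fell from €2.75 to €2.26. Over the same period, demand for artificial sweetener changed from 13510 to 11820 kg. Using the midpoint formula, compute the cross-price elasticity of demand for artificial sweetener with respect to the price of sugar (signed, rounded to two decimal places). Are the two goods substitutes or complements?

0.68; substitutes

%ΔQ_{artificial sweetener} = (11820 − 13510)/avg = -1690/12665 = -0.133438…
%ΔP_{sugar} = (2.26 − 2.75)/avg = -0.49/2.505 = -0.195608…
E_cross = (-1690/12665) / (-0.49/2.505) = 0.6821…
E_cross > 0 ⇒ the goods are substitutes.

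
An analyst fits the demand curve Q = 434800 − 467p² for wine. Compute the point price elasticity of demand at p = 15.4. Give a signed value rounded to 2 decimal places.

dQ/dp = −2·467·p = -14383.6. At p = 15.4, Q = 324046.28.
Ed = (dQ/dp)·(p/Q) = (-14383.6) × (15.4/324046.28) = -0.6835…

-0.68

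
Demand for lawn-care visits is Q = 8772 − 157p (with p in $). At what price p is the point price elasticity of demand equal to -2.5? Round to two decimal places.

Ed = −157p/(8772 − 157p). Set this equal to -2.5:
157p = 2.5·(8772 − 157p) ⇒ 157p(1 + 2.5) = 2.5·8772
p = 2.5·8772 / (157·3.5) = 39.9090…

39.91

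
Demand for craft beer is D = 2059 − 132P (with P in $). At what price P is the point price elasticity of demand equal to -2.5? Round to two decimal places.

11.14

Ed = −132P/(2059 − 132P). Set this equal to -2.5:
132P = 2.5·(2059 − 132P) ⇒ 132P(1 + 2.5) = 2.5·2059
P = 2.5·2059 / (132·3.5) = 11.1417…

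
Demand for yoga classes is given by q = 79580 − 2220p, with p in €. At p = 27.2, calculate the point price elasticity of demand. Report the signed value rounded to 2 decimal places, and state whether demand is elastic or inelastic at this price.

-3.15; elastic

dq/dp = −2220. At p = 27.2, q = 79580 − 2220(27.2) = 19196.
Ed = (dq/dp)·(p/q) = −2220 × (27.2/19196) = -3.1456…
|Ed| = 3.15 > 1, so demand is elastic.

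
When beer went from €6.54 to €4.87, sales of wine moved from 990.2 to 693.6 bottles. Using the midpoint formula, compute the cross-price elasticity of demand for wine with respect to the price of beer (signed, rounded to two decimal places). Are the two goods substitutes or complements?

%ΔQ_{wine} = (693.6 − 990.2)/avg = -296.6/841.9 = -0.352298…
%ΔP_{beer} = (4.87 − 6.54)/avg = -1.67/5.705 = -0.292725…
E_cross = (-296.6/841.9) / (-1.67/5.705) = 1.2035…
E_cross > 0 ⇒ the goods are substitutes.

1.20; substitutes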